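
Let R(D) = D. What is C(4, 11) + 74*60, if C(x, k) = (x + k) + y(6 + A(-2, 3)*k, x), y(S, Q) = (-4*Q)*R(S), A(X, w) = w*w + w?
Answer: 2247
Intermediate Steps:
A(X, w) = w + w**2 (A(X, w) = w**2 + w = w + w**2)
y(S, Q) = -4*Q*S (y(S, Q) = (-4*Q)*S = -4*Q*S)
C(x, k) = k + x - 4*x*(6 + 12*k) (C(x, k) = (x + k) - 4*x*(6 + (3*(1 + 3))*k) = (k + x) - 4*x*(6 + (3*4)*k) = (k + x) - 4*x*(6 + 12*k) = k + x - 4*x*(6 + 12*k))
C(4, 11) + 74*60 = (11 - 23*4 - 48*11*4) + 74*60 = (11 - 92 - 2112) + 4440 = -2193 + 4440 = 2247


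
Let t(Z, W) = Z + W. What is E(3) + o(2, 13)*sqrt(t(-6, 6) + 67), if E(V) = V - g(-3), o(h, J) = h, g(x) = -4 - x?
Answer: 4 + 2*sqrt(67) ≈ 20.371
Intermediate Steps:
t(Z, W) = W + Z
E(V) = 1 + V (E(V) = V - (-4 - 1*(-3)) = V - (-4 + 3) = V - 1*(-1) = V + 1 = 1 + V)
E(3) + o(2, 13)*sqrt(t(-6, 6) + 67) = (1 + 3) + 2*sqrt((6 - 6) + 67) = 4 + 2*sqrt(0 + 67) = 4 + 2*sqrt(67)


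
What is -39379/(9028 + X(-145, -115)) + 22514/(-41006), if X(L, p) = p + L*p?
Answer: -1095431753/524630764 ≈ -2.0880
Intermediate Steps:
-39379/(9028 + X(-145, -115)) + 22514/(-41006) = -39379/(9028 - 115*(1 - 145)) + 22514/(-41006) = -39379/(9028 - 115*(-144)) + 22514*(-1/41006) = -39379/(9028 + 16560) - 11257/20503 = -39379/25588 - 11257/20503 = -1095431753/524630764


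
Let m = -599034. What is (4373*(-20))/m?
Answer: 43730/299517 ≈ 0.14600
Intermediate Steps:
(4373*(-20))/m = (4373*(-20))/(-599034) = -87460*(-1/599034) = 43730/299517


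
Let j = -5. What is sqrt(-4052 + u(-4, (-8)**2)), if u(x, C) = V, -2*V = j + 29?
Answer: 4*I*sqrt(254) ≈ 63.75*I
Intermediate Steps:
V = -12 (V = -(-5 + 29)/2 = -1/2*24 = -12)
u(x, C) = -12
sqrt(-4052 + u(-4, (-8)**2)) = sqrt(-4052 - 12) = sqrt(-4064) = 4*I*sqrt(254)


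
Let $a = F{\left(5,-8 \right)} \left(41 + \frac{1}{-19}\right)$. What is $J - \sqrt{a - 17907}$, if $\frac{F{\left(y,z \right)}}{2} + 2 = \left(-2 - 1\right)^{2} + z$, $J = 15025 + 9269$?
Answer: $24294 - \frac{i \sqrt{6493991}}{19} \approx 24294.0 - 134.12 i$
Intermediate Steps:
$J = 24294$
$F{\left(y,z \right)} = 14 + 2 z$ ($F{\left(y,z \right)} = -4 + 2 \left(\left(-2 - 1\right)^{2} + z\right) = -4 + 2 \left(\left(-3\right)^{2} + z\right) = -4 + 2 \left(9 + z\right) = -4 + \left(18 + 2 z\right) = 14 + 2 z$)
$a = - \frac{1556}{19}$ ($a = \left(14 + 2 \left(-8\right)\right) \left(41 + \frac{1}{-19}\right) = \left(14 - 16\right) \left(41 - \frac{1}{19}\right) = \left(-2\right) \frac{778}{19} = - \frac{1556}{19} \approx -81.895$)
$J - \sqrt{a - 17907} = 24294 - \sqrt{- \frac{1556}{19} - 17907} = 24294 - \sqrt{- \frac{341789}{19}} = 24294 - \frac{i \sqrt{6493991}}{19}$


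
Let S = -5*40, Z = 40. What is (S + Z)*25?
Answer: -4000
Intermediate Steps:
S = -200
(S + Z)*25 = (-200 + 40)*25 = -160*25 = -4000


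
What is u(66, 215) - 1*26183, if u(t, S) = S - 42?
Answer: -26010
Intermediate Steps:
u(t, S) = -42 + S
u(66, 215) - 1*26183 = (-42 + 215) - 1*26183 = 173 - 26183 = -26010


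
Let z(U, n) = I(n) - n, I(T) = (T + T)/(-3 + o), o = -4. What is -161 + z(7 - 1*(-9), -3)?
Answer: -1100/7 ≈ -157.14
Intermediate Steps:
I(T) = -2*T/7 (I(T) = (T + T)/(-3 - 4) = (2*T)/(-7) = (2*T)*(-1/7) = -2*T/7)
z(U, n) = -9*n/7 (z(U, n) = -2*n/7 - n = -9*n/7)
-161 + z(7 - 1*(-9), -3) = -161 - 9/7*(-3) = -161 + 27/7 = -1100/7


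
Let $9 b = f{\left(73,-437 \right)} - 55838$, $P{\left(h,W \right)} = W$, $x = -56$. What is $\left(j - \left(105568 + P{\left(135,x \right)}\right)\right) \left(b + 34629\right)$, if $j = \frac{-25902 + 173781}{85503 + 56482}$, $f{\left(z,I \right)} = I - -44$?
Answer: $- \frac{765318009206926}{255573} \approx -2.9945 \cdot 10^{9}$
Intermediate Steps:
$f{\left(z,I \right)} = 44 + I$ ($f{\left(z,I \right)} = I + 44 = 44 + I$)
$j = \frac{147879}{141985} \approx 1.0415$
$b = - \frac{56231}{9}$ ($b = \frac{\left(44 - 437\right) - 55838}{9} = \frac{-393 - 55838}{9} = \frac{1}{9} \left(-56231\right) = - \frac{56231}{9} \approx -6247.9$)
$\left(j - \left(105568 + P{\left(135,x \right)}\right)\right) \left(b + 34629\right) = \left(\frac{147879}{141985} - 105512\right) \left(- \frac{56231}{9} + 34629\right) = \left(\frac{147879}{141985} + \left(-105568 + 56\right)\right) \frac{255430}{9} = \left(\frac{147879}{141985} - 105512\right) \frac{255430}{9} = \left(- \frac{14980973441}{141985}\right) \frac{255430}{9} = - \frac{765318009206926}{255573}$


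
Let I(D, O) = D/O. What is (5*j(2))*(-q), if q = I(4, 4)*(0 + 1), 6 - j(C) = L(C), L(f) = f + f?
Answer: -10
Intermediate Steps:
L(f) = 2*f
j(C) = 6 - 2*C
q = 1 (q = (4/4)*(0 + 1) = (4*(1/4))*1 = 1*1 = 1)
(5*j(2))*(-q) = (5*(6 - 2*2))*(-1*1) = (5*(6 - 4))*(-1) = (5*2)*(-1) = 10*(-1) = -10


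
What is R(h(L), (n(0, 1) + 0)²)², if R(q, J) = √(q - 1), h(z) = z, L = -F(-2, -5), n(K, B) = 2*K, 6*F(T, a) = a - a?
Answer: -1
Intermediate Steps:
F(T, a) = 0 (F(T, a) = (a - a)/6 = (⅙)*0 = 0)
L = 0 (L = -1*0 = 0)
R(q, J) = √(-1 + q)
R(h(L), (n(0, 1) + 0)²)² = (√(-1 + 0))² = (√(-1))² = I² = -1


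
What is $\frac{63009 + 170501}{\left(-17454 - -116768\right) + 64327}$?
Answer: $\frac{233510}{163641} \approx 1.427$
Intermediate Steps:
$\frac{63009 + 170501}{\left(-17454 - -116768\right) + 64327} = \frac{233510}{\left(-17454 + 116768\right) + 64327} = \frac{233510}{99314 + 64327} = \frac{233510}{163641}$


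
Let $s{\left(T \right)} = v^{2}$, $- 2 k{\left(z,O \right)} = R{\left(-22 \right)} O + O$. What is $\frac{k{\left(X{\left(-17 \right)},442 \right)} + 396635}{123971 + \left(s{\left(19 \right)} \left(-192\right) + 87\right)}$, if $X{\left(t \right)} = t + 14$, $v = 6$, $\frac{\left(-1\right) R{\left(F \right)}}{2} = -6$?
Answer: $\frac{196881}{58573} \approx 3.3613$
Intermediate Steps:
$R{\left(F \right)} = 12$ ($R{\left(F \right)} = \left(-2\right) \left(-6\right) = 12$)
$X{\left(t \right)} = 14 + t$
$k{\left(z,O \right)} = - \frac{13 O}{2}$ ($k{\left(z,O \right)} = - \frac{12 O + O}{2} = - \frac{13 O}{2}$)
$s{\left(T \right)} = 36$ ($s{\left(T \right)} = 6^{2} = 36$)
$\frac{k{\left(X{\left(-17 \right)},442 \right)} + 396635}{123971 + \left(s{\left(19 \right)} \left(-192\right) + 87\right)} = \frac{\left(- \frac{13}{2}\right) 442 + 396635}{123971 + \left(36 \left(-192\right) + 87\right)} = \frac{-2873 + 396635}{123971 + \left(-6912 + 87\right)} = \frac{393762}{123971 - 6825} = \frac{393762}{117146} = 393762 \cdot \frac{1}{117146} = \frac{196881}{58573}$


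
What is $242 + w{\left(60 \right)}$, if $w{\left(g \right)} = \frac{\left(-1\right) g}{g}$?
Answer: $241$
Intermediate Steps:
$w{\left(g \right)} = -1$
$242 + w{\left(60 \right)} = 242 - 1 = 241$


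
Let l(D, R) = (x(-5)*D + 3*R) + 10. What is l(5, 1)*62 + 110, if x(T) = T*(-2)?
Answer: 4016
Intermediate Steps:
x(T) = -2*T
l(D, R) = 10 + 3*R + 10*D (l(D, R) = ((-2*(-5))*D + 3*R) + 10 = (10*D + 3*R) + 10 = (3*R + 10*D) + 10 = 10 + 3*R + 10*D)
l(5, 1)*62 + 110 = (10 + 3*1 + 10*5)*62 + 110 = (10 + 3 + 50)*62 + 110 = 63*62 + 110 = 3906 + 110 = 4016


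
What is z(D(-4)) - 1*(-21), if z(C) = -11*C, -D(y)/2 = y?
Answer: -67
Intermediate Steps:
D(y) = -2*y
z(D(-4)) - 1*(-21) = -(-22)*(-4) - 1*(-21) = -11*8 + 21 = -88 + 21 = -67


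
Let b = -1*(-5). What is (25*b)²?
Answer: 15625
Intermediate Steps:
b = 5
(25*b)² = (25*5)² = 125² = 15625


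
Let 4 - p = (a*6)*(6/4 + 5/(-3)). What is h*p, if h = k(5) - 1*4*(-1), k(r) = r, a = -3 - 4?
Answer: -27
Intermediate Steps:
a = -7
h = 9 (h = 5 - 1*4*(-1) = 5 - 4*(-1) = 5 + 4 = 9)
p = -3 (p = 4 - (-7*6)*(6/4 + 5/(-3)) = 4 - (-42)*(6*(1/4) + 5*(-1/3)) = 4 - (-42)*(3/2 - 5/3) = 4 - (-42)*(-1)/6 = 4 - 1*7 = 4 - 7 = -3)
h*p = 9*(-3) = -27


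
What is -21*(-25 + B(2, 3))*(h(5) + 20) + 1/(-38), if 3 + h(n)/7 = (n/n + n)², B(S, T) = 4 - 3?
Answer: 4807151/38 ≈ 1.2650e+5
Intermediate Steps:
B(S, T) = 1
h(n) = -21 + 7*(1 + n)² (h(n) = -21 + 7*(n/n + n)² = -21 + 7*(1 + n)²)
-21*(-25 + B(2, 3))*(h(5) + 20) + 1/(-38) = -21*(-25 + 1)*((-21 + 7*(1 + 5)²) + 20) + 1/(-38) = -(-504)*((-21 + 7*6²) + 20) + 1*(-1/38) = -(-504)*((-21 + 7*36) + 20) - 1/38 = -(-504)*((-21 + 252) + 20) - 1/38 = -(-504)*(231 + 20) - 1/38 = -(-504)*251 - 1/38 = -21*(-6024) - 1/38 = 126504 - 1/38 = 4807151/38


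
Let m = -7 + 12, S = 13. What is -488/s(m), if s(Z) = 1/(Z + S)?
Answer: -8784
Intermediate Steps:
m = 5
s(Z) = 1/(13 + Z) (s(Z) = 1/(Z + 13) = 1/(13 + Z))
-488/s(m) = -488/(1/(13 + 5)) = -488/(1/18) = -488/1/18 = -488*18 = -8784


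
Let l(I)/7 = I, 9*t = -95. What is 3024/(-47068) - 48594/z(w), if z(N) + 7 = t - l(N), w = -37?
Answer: -17936910/89093 ≈ -201.33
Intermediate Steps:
t = -95/9 (t = (⅑)*(-95) = -95/9 ≈ -10.556)
l(I) = 7*I
z(N) = -158/9 - 7*N (z(N) = -7 + (-95/9 - 7*N) = -158/9 - 7*N)
3024/(-47068) - 48594/z(w) = 3024/(-47068) - 48594/(-158/9 - 7*(-37)) = 3024*(-1/47068) - 48594/(-158/9 + 259) = -108/1681 - 48594/2173/9 = -108/1681 - 48594*9/2173 = -108/1681 - 437346/2173 = -17936910/89093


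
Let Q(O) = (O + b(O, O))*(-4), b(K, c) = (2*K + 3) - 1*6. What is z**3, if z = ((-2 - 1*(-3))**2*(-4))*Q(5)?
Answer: 7077888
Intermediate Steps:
b(K, c) = -3 + 2*K (b(K, c) = (3 + 2*K) - 6 = -3 + 2*K)
Q(O) = 12 - 12*O (Q(O) = (O + (-3 + 2*O))*(-4) = (-3 + 3*O)*(-4) = 12 - 12*O)
z = 192 (z = ((-2 - 1*(-3))**2*(-4))*(12 - 12*5) = ((-2 + 3)**2*(-4))*(12 - 60) = (1**2*(-4))*(-48) = (1*(-4))*(-48) = -4*(-48) = 192)
z**3 = 192**3 = 7077888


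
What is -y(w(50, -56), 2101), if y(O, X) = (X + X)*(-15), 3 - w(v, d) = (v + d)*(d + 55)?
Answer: 63030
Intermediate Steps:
w(v, d) = 3 - (55 + d)*(d + v) (w(v, d) = 3 - (v + d)*(d + 55) = 3 - (d + v)*(55 + d) = 3 - (55 + d)*(d + v))
y(O, X) = -30*X (y(O, X) = (2*X)*(-15) = -30*X)
-y(w(50, -56), 2101) = -(-30)*2101 = -1*(-63030) = 63030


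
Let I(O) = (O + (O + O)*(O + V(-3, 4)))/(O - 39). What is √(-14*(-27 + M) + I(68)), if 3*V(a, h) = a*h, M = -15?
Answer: 4*√46806/29 ≈ 29.841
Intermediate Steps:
V(a, h) = a*h/3 (V(a, h) = (a*h)/3 = a*h/3)
I(O) = (O + 2*O*(-4 + O))/(-39 + O) (I(O) = (O + (O + O)*(O + (⅓)*(-3)*4))/(O - 39) = (O + (2*O)*(O - 4))/(-39 + O) = (O + (2*O)*(-4 + O))/(-39 + O) = (O + 2*O*(-4 + O))/(-39 + O))
√(-14*(-27 + M) + I(68)) = √(-14*(-27 - 15) + 68*(-7 + 2*68)/(-39 + 68)) = √(-14*(-42) + 68*(-7 + 136)/29) = √(588 + 68*(1/29)*129) = √(588 + 8772/29) = √(25824/29) = 4*√46806/29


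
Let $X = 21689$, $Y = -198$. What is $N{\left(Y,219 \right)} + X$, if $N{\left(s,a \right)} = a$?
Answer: $21908$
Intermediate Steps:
$N{\left(Y,219 \right)} + X = 219 + 21689 = 21908$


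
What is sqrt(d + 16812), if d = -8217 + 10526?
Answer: sqrt(19121) ≈ 138.28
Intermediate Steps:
d = 2309
sqrt(d + 16812) = sqrt(2309 + 16812) = sqrt(19121)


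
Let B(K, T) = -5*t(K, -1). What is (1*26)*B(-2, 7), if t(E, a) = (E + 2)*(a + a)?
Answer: 0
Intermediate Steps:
t(E, a) = 2*a*(2 + E) (t(E, a) = (2 + E)*(2*a) = 2*a*(2 + E))
B(K, T) = 20 + 10*K (B(K, T) = -10*(-1)*(2 + K) = -5*(-4 - 2*K) = 20 + 10*K)
(1*26)*B(-2, 7) = (1*26)*(20 + 10*(-2)) = 26*(20 - 20) = 26*0 = 0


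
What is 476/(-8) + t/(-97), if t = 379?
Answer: -12301/194 ≈ -63.407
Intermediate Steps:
476/(-8) + t/(-97) = 476/(-8) + 379/(-97) = 476*(-1/8) + 379*(-1/97) = -119/2 - 379/97 = -12301/194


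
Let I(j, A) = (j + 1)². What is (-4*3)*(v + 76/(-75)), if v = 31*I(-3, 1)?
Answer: -36896/25 ≈ -1475.8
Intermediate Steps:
I(j, A) = (1 + j)²
v = 124 (v = 31*(1 - 3)² = 31*(-2)² = 31*4 = 124)
(-4*3)*(v + 76/(-75)) = (-4*3)*(124 + 76/(-75)) = -12*(124 + 76*(-1/75)) = -12*(124 - 76/75) = -12*9224/75 = -36896/25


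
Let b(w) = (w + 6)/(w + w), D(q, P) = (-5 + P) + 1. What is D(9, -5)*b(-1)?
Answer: 45/2 ≈ 22.500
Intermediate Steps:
D(q, P) = -4 + P
b(w) = (6 + w)/(2*w) (b(w) = (6 + w)/((2*w)) = (6 + w)*(1/(2*w)) = (6 + w)/(2*w))
D(9, -5)*b(-1) = (-4 - 5)*((½)*(6 - 1)/(-1)) = -9*(-1)*5/2 = -9*(-5/2) = 45/2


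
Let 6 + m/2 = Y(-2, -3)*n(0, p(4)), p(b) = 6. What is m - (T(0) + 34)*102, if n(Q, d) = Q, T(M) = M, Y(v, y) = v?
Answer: -3480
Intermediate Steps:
m = -12 (m = -12 + 2*(-2*0) = -12 + 2*0 = -12 + 0 = -12)
m - (T(0) + 34)*102 = -12 - (0 + 34)*102 = -12 - 34*102 = -12 - 1*3468 = -12 - 3468 = -3480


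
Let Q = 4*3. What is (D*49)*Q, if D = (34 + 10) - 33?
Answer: 6468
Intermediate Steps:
D = 11 (D = 44 - 33 = 11)
Q = 12
(D*49)*Q = (11*49)*12 = 539*12 = 6468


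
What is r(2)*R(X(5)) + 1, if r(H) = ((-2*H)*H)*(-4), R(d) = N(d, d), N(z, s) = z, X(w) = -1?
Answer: -31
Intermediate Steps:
R(d) = d
r(H) = 8*H² (r(H) = -2*H²*(-4) = 8*H²)
r(2)*R(X(5)) + 1 = (8*2²)*(-1) + 1 = (8*4)*(-1) + 1 = 32*(-1) + 1 = -32 + 1 = -31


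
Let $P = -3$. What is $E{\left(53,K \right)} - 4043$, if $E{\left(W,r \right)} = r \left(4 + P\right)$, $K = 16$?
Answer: $-4027$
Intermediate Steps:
$E{\left(W,r \right)} = r$ ($E{\left(W,r \right)} = r \left(4 - 3\right) = r 1 = r$)
$E{\left(53,K \right)} - 4043 = 16 - 4043 = -4027$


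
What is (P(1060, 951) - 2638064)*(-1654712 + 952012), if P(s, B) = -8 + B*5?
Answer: 1850431855900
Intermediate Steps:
P(s, B) = -8 + 5*B
(P(1060, 951) - 2638064)*(-1654712 + 952012) = ((-8 + 5*951) - 2638064)*(-1654712 + 952012) = ((-8 + 4755) - 2638064)*(-702700) = (4747 - 2638064)*(-702700) = -2633317*(-702700) = 1850431855900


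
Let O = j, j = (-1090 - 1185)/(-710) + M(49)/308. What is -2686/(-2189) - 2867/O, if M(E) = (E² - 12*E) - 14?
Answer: -19529897710/61854573 ≈ -315.74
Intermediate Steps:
M(E) = -14 + E² - 12*E
j = 28257/3124 (j = (-1090 - 1185)/(-710) + (-14 + 49² - 12*49)/308 = -2275*(-1/710) + (-14 + 2401 - 588)*(1/308) = 455/142 + 1799*(1/308) = 455/142 + 257/44 = 28257/3124 ≈ 9.0451)
O = 28257/3124 ≈ 9.0451
-2686/(-2189) - 2867/O = -2686/(-2189) - 2867/28257/3124 = -2686*(-1/2189) - 2867*3124/28257 = 2686/2189 - 8956508/28257 = -19529897710/61854573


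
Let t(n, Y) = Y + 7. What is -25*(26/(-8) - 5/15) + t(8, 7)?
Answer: 1243/12 ≈ 103.58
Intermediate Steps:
t(n, Y) = 7 + Y
-25*(26/(-8) - 5/15) + t(8, 7) = -25*(26/(-8) - 5/15) + (7 + 7) = -25*(26*(-⅛) - 5*1/15) + 14 = -25*(-13/4 - ⅓) + 14 = -25*(-43/12) + 14 = 1075/12 + 14 = 1243/12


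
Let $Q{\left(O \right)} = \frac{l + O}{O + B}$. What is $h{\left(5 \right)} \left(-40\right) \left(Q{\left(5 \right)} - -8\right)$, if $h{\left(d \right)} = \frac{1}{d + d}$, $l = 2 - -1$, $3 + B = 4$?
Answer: $- \frac{112}{3} \approx -37.333$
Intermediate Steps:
$B = 1$ ($B = -3 + 4 = 1$)
$l = 3$ ($l = 2 + 1 = 3$)
$h{\left(d \right)} = \frac{1}{2 d}$
$Q{\left(O \right)} = \frac{3 + O}{1 + O}$ ($Q{\left(O \right)} = \frac{3 + O}{O + 1} = \frac{3 + O}{1 + O}$)
$h{\left(5 \right)} \left(-40\right) \left(Q{\left(5 \right)} - -8\right) = \frac{1}{2 \cdot 5} \left(-40\right) \left(\frac{3 + 5}{1 + 5} - -8\right) = \frac{1}{2} \cdot \frac{1}{5} \left(-40\right) \left(\frac{1}{6} \cdot 8 + 8\right) = \frac{1}{10} \left(-40\right) \left(\frac{1}{6} \cdot 8 + 8\right) = - 4 \left(\frac{4}{3} + 8\right) = \left(-4\right) \frac{28}{3} = - \frac{112}{3}$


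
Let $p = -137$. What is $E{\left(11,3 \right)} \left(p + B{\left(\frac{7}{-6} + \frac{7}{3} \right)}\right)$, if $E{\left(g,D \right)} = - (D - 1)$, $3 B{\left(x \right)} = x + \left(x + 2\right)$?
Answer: $\frac{2440}{9} \approx 271.11$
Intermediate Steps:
$B{\left(x \right)} = \frac{2}{3} + \frac{2 x}{3}$ ($B{\left(x \right)} = \frac{x + \left(x + 2\right)}{3} = \frac{x + \left(2 + x\right)}{3} = \frac{2 + 2 x}{3} = \frac{2}{3} + \frac{2 x}{3}$)
$E{\left(g,D \right)} = 1 - D$ ($E{\left(g,D \right)} = - (-1 + D) = 1 - D$)
$E{\left(11,3 \right)} \left(p + B{\left(\frac{7}{-6} + \frac{7}{3} \right)}\right) = \left(1 - 3\right) \left(-137 + \left(\frac{2}{3} + \frac{2 \left(\frac{7}{-6} + \frac{7}{3}\right)}{3}\right)\right) = \left(1 - 3\right) \left(-137 + \left(\frac{2}{3} + \frac{2 \left(7 \left(- \frac{1}{6}\right) + 7 \cdot \frac{1}{3}\right)}{3}\right)\right) = - 2 \left(-137 + \left(\frac{2}{3} + \frac{2 \left(- \frac{7}{6} + \frac{7}{3}\right)}{3}\right)\right) = - 2 \left(-137 + \left(\frac{2}{3} + \frac{2}{3} \cdot \frac{7}{6}\right)\right) = - 2 \left(-137 + \left(\frac{2}{3} + \frac{7}{9}\right)\right) = - 2 \left(-137 + \frac{13}{9}\right) = \left(-2\right) \left(- \frac{1220}{9}\right) = \frac{2440}{9}$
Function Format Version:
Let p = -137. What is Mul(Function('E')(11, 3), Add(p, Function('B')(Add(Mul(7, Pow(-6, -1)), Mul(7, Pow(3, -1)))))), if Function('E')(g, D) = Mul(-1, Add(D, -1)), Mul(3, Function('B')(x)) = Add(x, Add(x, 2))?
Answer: Rational(2440, 9) ≈ 271.11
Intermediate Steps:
Function('B')(x) = Add(Rational(2, 3), Mul(Rational(2, 3), x)) (Function('B')(x) = Mul(Rational(1, 3), Add(x, Add(x, 2))) = Mul(Rational(1, 3), Add(x, Add(2, x))) = Mul(Rational(1, 3), Add(2, Mul(2, x))) = Add(Rational(2, 3), Mul(Rational(2, 3), x)))
Function('E')(g, D) = Add(1, Mul(-1, D)) (Function('E')(g, D) = Mul(-1, Add(-1, D)) = Add(1, Mul(-1, D)))
Mul(Function('E')(11, 3), Add(p, Function('B')(Add(Mul(7, Pow(-6, -1)), Mul(7, Pow(3, -1)))))) = Mul(Add(1, Mul(-1, 3)), Add(-137, Add(Rational(2, 3), Mul(Rational(2, 3), Add(Mul(7, Pow(-6, -1)), Mul(7, Pow(3, -1))))))) = Mul(Add(1, -3), Add(-137, Add(Rational(2, 3), Mul(Rational(2, 3), Add(Mul(7, Rational(-1, 6)), Mul(7, Rational(1, 3))))))) = Mul(-2, Add(-137, Add(Rational(2, 3), Mul(Rational(2, 3), Add(Rational(-7, 6), Rational(7, 3)))))) = Mul(-2, Add(-137, Add(Rational(2, 3), Mul(Rational(2, 3), Rational(7, 6))))) = Mul(-2, Add(-137, Add(Rational(2, 3), Rational(7, 9)))) = Mul(-2, Add(-137, Rational(13, 9))) = Mul(-2, Rational(-1220, 9)) = Rational(2440, 9)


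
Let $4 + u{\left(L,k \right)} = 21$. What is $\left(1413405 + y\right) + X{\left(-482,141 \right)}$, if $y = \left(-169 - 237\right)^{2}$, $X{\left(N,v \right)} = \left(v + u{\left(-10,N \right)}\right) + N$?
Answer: $1577917$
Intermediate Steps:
$u{\left(L,k \right)} = 17$ ($u{\left(L,k \right)} = -4 + 21 = 17$)
$X{\left(N,v \right)} = 17 + N + v$ ($X{\left(N,v \right)} = \left(v + 17\right) + N = \left(17 + v\right) + N = 17 + N + v$)
$y = 164836$ ($y = \left(-406\right)^{2} = 164836$)
$\left(1413405 + y\right) + X{\left(-482,141 \right)} = \left(1413405 + 164836\right) + \left(17 - 482 + 141\right) = 1578241 - 324 = 1577917$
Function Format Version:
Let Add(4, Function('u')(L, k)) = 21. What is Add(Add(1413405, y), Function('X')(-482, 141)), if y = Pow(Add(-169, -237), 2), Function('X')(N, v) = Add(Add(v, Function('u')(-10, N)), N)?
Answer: 1577917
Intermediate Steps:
Function('u')(L, k) = 17 (Function('u')(L, k) = Add(-4, 21) = 17)
Function('X')(N, v) = Add(17, N, v) (Function('X')(N, v) = Add(Add(v, 17), N) = Add(Add(17, v), N) = Add(17, N, v))
y = 164836 (y = Pow(-406, 2) = 164836)
Add(Add(1413405, y), Function('X')(-482, 141)) = Add(Add(1413405, 164836), Add(17, -482, 141)) = Add(1578241, -324) = 1577917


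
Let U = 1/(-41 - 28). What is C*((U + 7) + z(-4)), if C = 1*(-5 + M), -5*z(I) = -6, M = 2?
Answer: -2824/115 ≈ -24.557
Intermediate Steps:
z(I) = 6/5 (z(I) = -⅕*(-6) = 6/5)
U = -1/69 (U = 1/(-69) = -1/69 ≈ -0.014493)
C = -3 (C = 1*(-5 + 2) = 1*(-3) = -3)
C*((U + 7) + z(-4)) = -3*((-1/69 + 7) + 6/5) = -3*(482/69 + 6/5) = -3*2824/345 = -2824/115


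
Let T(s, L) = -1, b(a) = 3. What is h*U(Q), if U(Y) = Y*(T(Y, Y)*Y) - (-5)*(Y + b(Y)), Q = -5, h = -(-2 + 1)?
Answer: -35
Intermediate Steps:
h = 1 (h = -1*(-1) = 1)
U(Y) = 15 - Y² + 5*Y (U(Y) = Y*(-Y) - (-5)*(Y + 3) = -Y² - (-5)*(3 + Y) = -Y² - (-15 - 5*Y) = -Y² + (15 + 5*Y) = 15 - Y² + 5*Y)
h*U(Q) = 1*(15 - 1*(-5)² + 5*(-5)) = 1*(15 - 1*25 - 25) = 1*(15 - 25 - 25) = 1*(-35) = -35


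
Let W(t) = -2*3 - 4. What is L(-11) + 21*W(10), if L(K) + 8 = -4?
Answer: -222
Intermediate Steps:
L(K) = -12 (L(K) = -8 - 4 = -12)
W(t) = -10 (W(t) = -6 - 4 = -10)
L(-11) + 21*W(10) = -12 + 21*(-10) = -12 - 210 = -222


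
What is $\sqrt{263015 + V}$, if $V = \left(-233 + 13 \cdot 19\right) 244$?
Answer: $\sqrt{266431} \approx 516.17$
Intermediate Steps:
$V = 3416$ ($V = \left(-233 + 247\right) 244 = 14 \cdot 244 = 3416$)
$\sqrt{263015 + V} = \sqrt{263015 + 3416} = \sqrt{266431}$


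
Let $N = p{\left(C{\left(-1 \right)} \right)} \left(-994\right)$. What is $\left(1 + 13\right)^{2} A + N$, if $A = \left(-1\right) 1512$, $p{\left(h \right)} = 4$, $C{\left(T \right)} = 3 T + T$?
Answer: $-300328$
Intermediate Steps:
$C{\left(T \right)} = 4 T$
$N = -3976$ ($N = 4 \left(-994\right) = -3976$)
$A = -1512$
$\left(1 + 13\right)^{2} A + N = \left(1 + 13\right)^{2} \left(-1512\right) - 3976 = 14^{2} \left(-1512\right) - 3976 = 196 \left(-1512\right) - 3976 = -296352 - 3976 = -300328$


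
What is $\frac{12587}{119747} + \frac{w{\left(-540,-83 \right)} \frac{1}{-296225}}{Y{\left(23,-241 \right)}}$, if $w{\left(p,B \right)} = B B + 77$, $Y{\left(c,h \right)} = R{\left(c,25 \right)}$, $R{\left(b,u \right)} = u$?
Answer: $\frac{92380444273}{886801376875} \approx 0.10417$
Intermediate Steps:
$Y{\left(c,h \right)} = 25$
$w{\left(p,B \right)} = 77 + B^{2}$ ($w{\left(p,B \right)} = B^{2} + 77 = 77 + B^{2}$)
$\frac{12587}{119747} + \frac{w{\left(-540,-83 \right)} \frac{1}{-296225}}{Y{\left(23,-241 \right)}} = \frac{12587}{119747} + \frac{\left(77 + \left(-83\right)^{2}\right) \frac{1}{-296225}}{25} = 12587 \cdot \frac{1}{119747} + \left(77 + 6889\right) \left(- \frac{1}{296225}\right) \frac{1}{25} = \frac{12587}{119747} + 6966 \left(- \frac{1}{296225}\right) \frac{1}{25} = \frac{12587}{119747} - \frac{6966}{7405625} = \frac{92380444273}{886801376875}$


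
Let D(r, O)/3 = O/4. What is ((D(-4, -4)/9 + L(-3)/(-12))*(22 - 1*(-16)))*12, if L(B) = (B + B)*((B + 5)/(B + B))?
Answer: -228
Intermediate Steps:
D(r, O) = 3*O/4 (D(r, O) = 3*(O/4) = 3*O/4)
L(B) = 5 + B (L(B) = (2*B)*((5 + B)/((2*B))) = (2*B)*((5 + B)*(1/(2*B))) = (2*B)*((5 + B)/(2*B)) = 5 + B)
((D(-4, -4)/9 + L(-3)/(-12))*(22 - 1*(-16)))*12 = ((((3/4)*(-4))/9 + (5 - 3)/(-12))*(22 - 1*(-16)))*12 = ((-3*1/9 + 2*(-1/12))*(22 + 16))*12 = ((-1/3 - 1/6)*38)*12 = -1/2*38*12 = -19*12 = -228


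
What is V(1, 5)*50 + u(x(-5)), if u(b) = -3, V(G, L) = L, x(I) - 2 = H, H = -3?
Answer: 247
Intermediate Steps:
x(I) = -1 (x(I) = 2 - 3 = -1)
V(1, 5)*50 + u(x(-5)) = 5*50 - 3 = 250 - 3 = 247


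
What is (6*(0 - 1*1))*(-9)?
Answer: 54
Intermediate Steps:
(6*(0 - 1*1))*(-9) = (6*(0 - 1))*(-9) = (6*(-1))*(-9) = -6*(-9) = 54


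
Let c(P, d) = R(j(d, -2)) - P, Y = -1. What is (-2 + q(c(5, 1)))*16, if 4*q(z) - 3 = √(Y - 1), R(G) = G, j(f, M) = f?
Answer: -20 + 4*I*√2 ≈ -20.0 + 5.6569*I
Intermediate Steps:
c(P, d) = d - P
q(z) = ¾ + I*√2/4 (q(z) = ¾ + √(-1 - 1)/4 = ¾ + √(-2)/4 = ¾ + (I*√2)/4 = ¾ + I*√2/4)
(-2 + q(c(5, 1)))*16 = (-2 + (¾ + I*√2/4))*16 = (-5/4 + I*√2/4)*16 = -20 + 4*I*√2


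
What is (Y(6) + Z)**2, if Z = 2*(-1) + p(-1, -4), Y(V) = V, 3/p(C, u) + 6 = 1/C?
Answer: 625/49 ≈ 12.755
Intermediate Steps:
p(C, u) = 3/(-6 + 1/C)
Z = -17/7 (Z = 2*(-1) - 3*(-1)/(-1 + 6*(-1)) = -2 - 3*(-1)/(-1 - 6) = -2 - 3*(-1)/(-7) = -2 - 3*(-1)*(-1/7) = -2 - 3/7 = -17/7 ≈ -2.4286)
(Y(6) + Z)**2 = (6 - 17/7)**2 = (25/7)**2 = 625/49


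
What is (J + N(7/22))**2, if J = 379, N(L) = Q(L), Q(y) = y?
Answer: 69639025/484 ≈ 1.4388e+5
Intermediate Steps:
N(L) = L
(J + N(7/22))**2 = (379 + 7/22)**2 = (8345/22)**2 = 69639025/484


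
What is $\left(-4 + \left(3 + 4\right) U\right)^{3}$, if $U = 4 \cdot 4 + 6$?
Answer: $3375000$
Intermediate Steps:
$U = 22$ ($U = 16 + 6 = 22$)
$\left(-4 + \left(3 + 4\right) U\right)^{3} = \left(-4 + \left(3 + 4\right) 22\right)^{3} = \left(-4 + 7 \cdot 22\right)^{3} = \left(-4 + 154\right)^{3} = 150^{3} = 3375000$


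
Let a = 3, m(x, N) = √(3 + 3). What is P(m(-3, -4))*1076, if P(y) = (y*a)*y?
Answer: 19368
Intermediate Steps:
m(x, N) = √6
P(y) = 3*y² (P(y) = (y*3)*y = (3*y)*y = 3*y²)
P(m(-3, -4))*1076 = (3*(√6)²)*1076 = (3*6)*1076 = 18*1076 = 19368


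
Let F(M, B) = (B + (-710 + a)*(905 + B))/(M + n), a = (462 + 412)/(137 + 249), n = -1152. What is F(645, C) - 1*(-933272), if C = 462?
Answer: 30502743979/32617 ≈ 9.3518e+5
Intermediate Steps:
a = 437/193 (a = 874/386 = 874*(1/386) = 437/193 ≈ 2.2642)
F(M, B) = (-123616665/193 - 136400*B/193)/(-1152 + M) (F(M, B) = (B + (-710 + 437/193)*(905 + B))/(M - 1152) = (B - 136593*(905 + B)/193)/(-1152 + M) = (B + (-123616665/193 - 136593*B/193))/(-1152 + M) = (-123616665/193 - 136400*B/193)/(-1152 + M))
F(645, C) - 1*(-933272) = 5*(-24723333 - 27280*462)/(193*(-1152 + 645)) - 1*(-933272) = (5/193)*(-24723333 - 12603360)/(-507) + 933272 = (5/193)*(-1/507)*(-37326693) + 933272 = 62211155/32617 + 933272 = 30502743979/32617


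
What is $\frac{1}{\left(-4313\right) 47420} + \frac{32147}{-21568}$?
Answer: $- \frac{1643695885797}{1102785104320} \approx -1.4905$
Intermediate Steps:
$\frac{1}{\left(-4313\right) 47420} + \frac{32147}{-21568} = \left(- \frac{1}{4313}\right) \frac{1}{47420} + 32147 \left(- \frac{1}{21568}\right) = - \frac{1}{204522460} - \frac{32147}{21568} = - \frac{1643695885797}{1102785104320}$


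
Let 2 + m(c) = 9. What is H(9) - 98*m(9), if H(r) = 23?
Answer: -663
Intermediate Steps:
m(c) = 7 (m(c) = -2 + 9 = 7)
H(9) - 98*m(9) = 23 - 98*7 = 23 - 686 = -663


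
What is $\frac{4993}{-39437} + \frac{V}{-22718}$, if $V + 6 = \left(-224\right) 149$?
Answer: $\frac{601527480}{447964883} \approx 1.3428$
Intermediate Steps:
$V = -33382$ ($V = -6 - 33376 = -33382$)
$\frac{4993}{-39437} + \frac{V}{-22718} = \frac{4993}{-39437} - \frac{33382}{-22718} = 4993 \left(- \frac{1}{39437}\right) - - \frac{16691}{11359} = - \frac{4993}{39437} + \frac{16691}{11359} = \frac{601527480}{447964883}$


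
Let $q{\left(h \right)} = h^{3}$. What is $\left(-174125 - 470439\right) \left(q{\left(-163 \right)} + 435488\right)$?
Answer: $2510743722076$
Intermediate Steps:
$\left(-174125 - 470439\right) \left(q{\left(-163 \right)} + 435488\right) = \left(-174125 - 470439\right) \left(\left(-163\right)^{3} + 435488\right) = - 644564 \left(-4330747 + 435488\right) = \left(-644564\right) \left(-3895259\right) = 2510743722076$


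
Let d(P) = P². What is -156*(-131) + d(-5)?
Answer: 20461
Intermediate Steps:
-156*(-131) + d(-5) = -156*(-131) + (-5)² = 20436 + 25 = 20461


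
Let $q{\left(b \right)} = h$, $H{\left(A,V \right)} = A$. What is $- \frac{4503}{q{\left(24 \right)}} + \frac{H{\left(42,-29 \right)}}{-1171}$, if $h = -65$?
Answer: $\frac{5270283}{76115} \approx 69.241$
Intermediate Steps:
$q{\left(b \right)} = -65$
$- \frac{4503}{q{\left(24 \right)}} + \frac{H{\left(42,-29 \right)}}{-1171} = - \frac{4503}{-65} + \frac{42}{-1171} = \left(-4503\right) \left(- \frac{1}{65}\right) + 42 \left(- \frac{1}{1171}\right) = \frac{4503}{65} - \frac{42}{1171} = \frac{5270283}{76115}$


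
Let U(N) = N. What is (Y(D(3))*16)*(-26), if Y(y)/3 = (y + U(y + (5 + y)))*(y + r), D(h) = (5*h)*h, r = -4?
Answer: -7163520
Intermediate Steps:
D(h) = 5*h²
Y(y) = 3*(-4 + y)*(5 + 3*y) (Y(y) = 3*((y + (y + (5 + y)))*(y - 4)) = 3*((y + (5 + 2*y))*(-4 + y)) = 3*((5 + 3*y)*(-4 + y)) = 3*((-4 + y)*(5 + 3*y)) = 3*(-4 + y)*(5 + 3*y))
(Y(D(3))*16)*(-26) = ((-60 - 105*3² + 9*(5*3²)²)*16)*(-26) = ((-60 - 105*9 + 9*(5*9)²)*16)*(-26) = ((-60 - 21*45 + 9*45²)*16)*(-26) = ((-60 - 945 + 9*2025)*16)*(-26) = ((-60 - 945 + 18225)*16)*(-26) = (17220*16)*(-26) = 275520*(-26) = -7163520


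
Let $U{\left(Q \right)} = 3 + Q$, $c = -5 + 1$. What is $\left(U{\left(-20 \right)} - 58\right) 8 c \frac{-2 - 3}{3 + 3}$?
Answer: $-2000$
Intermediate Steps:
$c = -4$
$\left(U{\left(-20 \right)} - 58\right) 8 c \frac{-2 - 3}{3 + 3} = \left(\left(3 - 20\right) - 58\right) 8 \left(-4\right) \frac{-2 - 3}{3 + 3} = \left(-17 - 58\right) \left(- 32 \left(- \frac{5}{6}\right)\right) = - 75 \left(- 32 \left(\left(-5\right) \frac{1}{6}\right)\right) = - 75 \left(\left(-32\right) \left(- \frac{5}{6}\right)\right) = \left(-75\right) \frac{80}{3} = -2000$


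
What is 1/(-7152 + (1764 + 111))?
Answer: -1/5277 ≈ -0.00018950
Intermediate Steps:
1/(-7152 + (1764 + 111)) = 1/(-7152 + 1875) = 1/(-5277) = -1/5277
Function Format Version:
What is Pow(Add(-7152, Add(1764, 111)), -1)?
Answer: Rational(-1, 5277) ≈ -0.00018950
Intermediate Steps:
Pow(Add(-7152, Add(1764, 111)), -1) = Pow(Add(-7152, 1875), -1) = Pow(-5277, -1) = Rational(-1, 5277)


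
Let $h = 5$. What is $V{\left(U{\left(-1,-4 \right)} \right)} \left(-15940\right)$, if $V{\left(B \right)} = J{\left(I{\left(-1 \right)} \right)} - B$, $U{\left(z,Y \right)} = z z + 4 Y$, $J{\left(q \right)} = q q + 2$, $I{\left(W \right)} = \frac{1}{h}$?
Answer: $- \frac{1358088}{5} \approx -2.7162 \cdot 10^{5}$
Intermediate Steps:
$I{\left(W \right)} = \frac{1}{5}$
$J{\left(q \right)} = 2 + q^{2}$ ($J{\left(q \right)} = q^{2} + 2 = 2 + q^{2}$)
$U{\left(z,Y \right)} = z^{2} + 4 Y$
$V{\left(B \right)} = \frac{51}{25} - B$ ($V{\left(B \right)} = \left(2 + \left(\frac{1}{5}\right)^{2}\right) - B = \left(2 + \frac{1}{25}\right) - B = \frac{51}{25} - B$)
$V{\left(U{\left(-1,-4 \right)} \right)} \left(-15940\right) = \left(\frac{51}{25} - \left(\left(-1\right)^{2} + 4 \left(-4\right)\right)\right) \left(-15940\right) = \left(\frac{51}{25} - \left(1 - 16\right)\right) \left(-15940\right) = \left(\frac{51}{25} - -15\right) \left(-15940\right) = \left(\frac{51}{25} + 15\right) \left(-15940\right) = \frac{426}{25} \left(-15940\right) = - \frac{1358088}{5}$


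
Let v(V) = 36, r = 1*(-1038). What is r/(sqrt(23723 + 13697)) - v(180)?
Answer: -36 - 519*sqrt(9355)/9355 ≈ -41.366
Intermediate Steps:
r = -1038
r/(sqrt(23723 + 13697)) - v(180) = -1038/sqrt(23723 + 13697) - 1*36 = -1038*sqrt(9355)/18710 - 36 = -519*sqrt(9355)/9355 - 36 = -36 - 519*sqrt(9355)/9355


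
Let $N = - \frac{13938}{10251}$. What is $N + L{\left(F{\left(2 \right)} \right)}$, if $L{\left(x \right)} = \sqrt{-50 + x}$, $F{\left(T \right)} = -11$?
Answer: $- \frac{4646}{3417} + i \sqrt{61} \approx -1.3597 + 7.8102 i$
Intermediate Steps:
$N = - \frac{4646}{3417}$ ($N = \left(-13938\right) \frac{1}{10251} = - \frac{4646}{3417} \approx -1.3597$)
$N + L{\left(F{\left(2 \right)} \right)} = - \frac{4646}{3417} + \sqrt{-50 - 11} = - \frac{4646}{3417} + \sqrt{-61} = - \frac{4646}{3417} + i \sqrt{61}$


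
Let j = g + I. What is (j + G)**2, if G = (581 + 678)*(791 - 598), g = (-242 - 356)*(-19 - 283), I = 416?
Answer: 179775152001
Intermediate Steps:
g = 180596 (g = -598*(-302) = 180596)
G = 242987 (G = 1259*193 = 242987)
j = 181012 (j = 180596 + 416 = 181012)
(j + G)**2 = (181012 + 242987)**2 = 423999**2 = 179775152001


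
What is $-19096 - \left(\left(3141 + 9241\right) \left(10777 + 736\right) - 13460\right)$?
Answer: $-142559602$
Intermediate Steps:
$-19096 - \left(\left(3141 + 9241\right) \left(10777 + 736\right) - 13460\right) = -19096 - \left(12382 \cdot 11513 - 13460\right) = -19096 - \left(142553966 - 13460\right) = -19096 - 142540506 = -142559602$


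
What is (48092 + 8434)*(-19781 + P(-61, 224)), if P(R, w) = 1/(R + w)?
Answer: -182256894852/163 ≈ -1.1181e+9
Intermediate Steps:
(48092 + 8434)*(-19781 + P(-61, 224)) = (48092 + 8434)*(-19781 + 1/(-61 + 224)) = 56526*(-19781 + 1/163) = 56526*(-3224302/163) = -182256894852/163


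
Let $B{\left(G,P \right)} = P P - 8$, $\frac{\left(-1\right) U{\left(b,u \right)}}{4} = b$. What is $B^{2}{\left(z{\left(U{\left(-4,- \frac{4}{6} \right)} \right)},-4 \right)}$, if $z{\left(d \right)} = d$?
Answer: $64$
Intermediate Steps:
$U{\left(b,u \right)} = - 4 b$
$B{\left(G,P \right)} = -8 + P^{2}$ ($B{\left(G,P \right)} = P^{2} - 8 = -8 + P^{2}$)
$B^{2}{\left(z{\left(U{\left(-4,- \frac{4}{6} \right)} \right)},-4 \right)} = \left(-8 + \left(-4\right)^{2}\right)^{2} = \left(-8 + 16\right)^{2} = 8^{2} = 64$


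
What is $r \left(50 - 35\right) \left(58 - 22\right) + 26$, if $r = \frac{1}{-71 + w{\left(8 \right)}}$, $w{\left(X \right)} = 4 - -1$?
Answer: $\frac{196}{11} \approx 17.818$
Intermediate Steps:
$w{\left(X \right)} = 5$ ($w{\left(X \right)} = 4 + 1 = 5$)
$r = - \frac{1}{66}$ ($r = \frac{1}{-71 + 5} = \frac{1}{-66} = - \frac{1}{66} \approx -0.015152$)
$r \left(50 - 35\right) \left(58 - 22\right) + 26 = - \frac{\left(50 - 35\right) \left(58 - 22\right)}{66} + 26 = - \frac{15 \cdot 36}{66} + 26 = \left(- \frac{1}{66}\right) 540 + 26 = - \frac{90}{11} + 26 = \frac{196}{11}$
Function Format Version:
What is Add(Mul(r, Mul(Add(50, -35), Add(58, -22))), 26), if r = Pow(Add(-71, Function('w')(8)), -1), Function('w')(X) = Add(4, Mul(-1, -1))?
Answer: Rational(196, 11) ≈ 17.818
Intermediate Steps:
Function('w')(X) = 5 (Function('w')(X) = Add(4, 1) = 5)
r = Rational(-1, 66) (r = Pow(Add(-71, 5), -1) = Pow(-66, -1) = Rational(-1, 66) ≈ -0.015152)
Add(Mul(r, Mul(Add(50, -35), Add(58, -22))), 26) = Add(Mul(Rational(-1, 66), Mul(Add(50, -35), Add(58, -22))), 26) = Add(Mul(Rational(-1, 66), Mul(15, 36)), 26) = Add(Mul(Rational(-1, 66), 540), 26) = Add(Rational(-90, 11), 26) = Rational(196, 11)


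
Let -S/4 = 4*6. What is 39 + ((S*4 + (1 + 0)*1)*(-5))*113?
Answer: 216434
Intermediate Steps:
S = -96 (S = -16*6 = -4*24 = -96)
39 + ((S*4 + (1 + 0)*1)*(-5))*113 = 39 + ((-96*4 + (1 + 0)*1)*(-5))*113 = 39 + ((-384 + 1*1)*(-5))*113 = 39 + ((-384 + 1)*(-5))*113 = 39 - 383*(-5)*113 = 39 + 1915*113 = 39 + 216395 = 216434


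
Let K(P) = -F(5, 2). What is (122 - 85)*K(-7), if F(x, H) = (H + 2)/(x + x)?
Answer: -74/5 ≈ -14.800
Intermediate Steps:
F(x, H) = (2 + H)/(2*x) (F(x, H) = (2 + H)/((2*x)) = (2 + H)*(1/(2*x)) = (2 + H)/(2*x))
K(P) = -⅖ (K(P) = -(2 + 2)/(2*5) = -4/(2*5) = -1*⅖ = -⅖)
(122 - 85)*K(-7) = (122 - 85)*(-⅖) = 37*(-⅖) = -74/5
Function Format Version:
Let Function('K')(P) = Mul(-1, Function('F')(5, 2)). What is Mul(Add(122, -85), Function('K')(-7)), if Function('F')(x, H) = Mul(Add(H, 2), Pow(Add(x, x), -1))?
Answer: Rational(-74, 5) ≈ -14.800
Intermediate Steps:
Function('F')(x, H) = Mul(Rational(1, 2), Pow(x, -1), Add(2, H)) (Function('F')(x, H) = Mul(Add(2, H), Pow(Mul(2, x), -1)) = Mul(Add(2, H), Mul(Rational(1, 2), Pow(x, -1))) = Mul(Rational(1, 2), Pow(x, -1), Add(2, H)))
Function('K')(P) = Rational(-2, 5) (Function('K')(P) = Mul(-1, Mul(Rational(1, 2), Pow(5, -1), Add(2, 2))) = Mul(-1, Mul(Rational(1, 2), Rational(1, 5), 4)) = Mul(-1, Rational(2, 5)) = Rational(-2, 5))
Mul(Add(122, -85), Function('K')(-7)) = Mul(Add(122, -85), Rational(-2, 5)) = Mul(37, Rational(-2, 5)) = Rational(-74, 5)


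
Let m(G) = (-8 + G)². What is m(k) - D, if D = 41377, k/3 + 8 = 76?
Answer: -2961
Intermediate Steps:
k = 204 (k = -24 + 3*76 = -24 + 228 = 204)
m(k) - D = (-8 + 204)² - 1*41377 = 196² - 41377 = 38416 - 41377 = -2961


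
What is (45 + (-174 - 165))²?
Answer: 86436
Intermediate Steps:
(45 + (-174 - 165))² = (45 - 339)² = (-294)² = 86436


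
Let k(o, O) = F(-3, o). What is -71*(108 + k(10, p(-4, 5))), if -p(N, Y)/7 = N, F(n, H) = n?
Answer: -7455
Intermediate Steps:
p(N, Y) = -7*N
k(o, O) = -3
-71*(108 + k(10, p(-4, 5))) = -71*(108 - 3) = -71*105 = -7455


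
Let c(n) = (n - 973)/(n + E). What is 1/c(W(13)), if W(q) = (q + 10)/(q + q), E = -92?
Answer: 2369/25275 ≈ 0.093729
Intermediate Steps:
W(q) = (10 + q)/(2*q) (W(q) = (10 + q)/((2*q)) = (10 + q)*(1/(2*q)) = (10 + q)/(2*q))
c(n) = (-973 + n)/(-92 + n) (c(n) = (n - 973)/(n - 92) = (-973 + n)/(-92 + n))
1/c(W(13)) = 1/((-973 + (½)*(10 + 13)/13)/(-92 + (½)*(10 + 13)/13)) = 1/((-973 + (½)*(1/13)*23)/(-92 + (½)*(1/13)*23)) = 1/((-973 + 23/26)/(-92 + 23/26)) = 1/(-25275/26/(-2369/26)) = 1/(-26/2369*(-25275/26)) = 1/(25275/2369) = 2369/25275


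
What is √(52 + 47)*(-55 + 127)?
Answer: 216*√11 ≈ 716.39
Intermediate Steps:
√(52 + 47)*(-55 + 127) = √99*72 = (3*√11)*72 = 216*√11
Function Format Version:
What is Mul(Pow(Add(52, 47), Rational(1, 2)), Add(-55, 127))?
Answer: Mul(216, Pow(11, Rational(1, 2))) ≈ 716.39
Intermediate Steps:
Mul(Pow(Add(52, 47), Rational(1, 2)), Add(-55, 127)) = Mul(Pow(99, Rational(1, 2)), 72) = Mul(Mul(3, Pow(11, Rational(1, 2))), 72) = Mul(216, Pow(11, Rational(1, 2)))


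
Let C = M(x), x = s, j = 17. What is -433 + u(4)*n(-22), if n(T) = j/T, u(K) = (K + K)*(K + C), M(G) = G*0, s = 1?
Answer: -5035/11 ≈ -457.73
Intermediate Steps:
x = 1
M(G) = 0
C = 0
u(K) = 2*K**2 (u(K) = (K + K)*(K + 0) = (2*K)*K = 2*K**2)
n(T) = 17/T
-433 + u(4)*n(-22) = -433 + (2*4**2)*(17/(-22)) = -433 + (2*16)*(17*(-1/22)) = -433 + 32*(-17/22) = -433 - 272/11 = -5035/11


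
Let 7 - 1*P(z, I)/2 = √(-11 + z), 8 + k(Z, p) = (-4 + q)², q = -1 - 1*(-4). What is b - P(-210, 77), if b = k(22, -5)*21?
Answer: -161 + 2*I*√221 ≈ -161.0 + 29.732*I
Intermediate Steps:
q = 3 (q = -1 + 4 = 3)
k(Z, p) = -7 (k(Z, p) = -8 + (-4 + 3)² = -8 + (-1)² = -8 + 1 = -7)
P(z, I) = 14 - 2*√(-11 + z)
b = -147 (b = -7*21 = -147)
b - P(-210, 77) = -147 - (14 - 2*√(-11 - 210)) = -147 - (14 - 2*I*√221) = -147 + (-14 + 2*I*√221) = -161 + 2*I*√221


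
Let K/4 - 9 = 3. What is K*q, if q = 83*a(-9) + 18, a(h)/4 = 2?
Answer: 32736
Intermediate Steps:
K = 48 (K = 36 + 4*3 = 36 + 12 = 48)
a(h) = 8 (a(h) = 4*2 = 8)
q = 682 (q = 83*8 + 18 = 664 + 18 = 682)
K*q = 48*682 = 32736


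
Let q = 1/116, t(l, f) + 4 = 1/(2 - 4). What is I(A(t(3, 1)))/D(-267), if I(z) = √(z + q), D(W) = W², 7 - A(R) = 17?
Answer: I*√33611/4134762 ≈ 4.4339e-5*I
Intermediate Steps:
t(l, f) = -9/2 (t(l, f) = -4 + 1/(2 - 4) = -4 + 1/(-2) = -4 - ½ = -9/2)
q = 1/116 ≈ 0.0086207
A(R) = -10 (A(R) = 7 - 1*17 = 7 - 17 = -10)
I(z) = √(1/116 + z) (I(z) = √(z + 1/116) = √(1/116 + z))
I(A(t(3, 1)))/D(-267) = (√(29 + 3364*(-10))/58)/((-267)²) = (√(29 - 33640)/58)/71289 = (√(-33611)/58)*(1/71289) = ((I*√33611)/58)*(1/71289) = (I*√33611/58)*(1/71289) = I*√33611/4134762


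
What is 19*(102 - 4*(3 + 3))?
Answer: 1482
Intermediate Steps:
19*(102 - 4*(3 + 3)) = 19*(102 - 4*6) = 19*(102 - 24) = 19*78 = 1482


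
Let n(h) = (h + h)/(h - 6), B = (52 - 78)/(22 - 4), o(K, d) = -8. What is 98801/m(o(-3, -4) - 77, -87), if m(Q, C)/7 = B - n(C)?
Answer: -27565479/6475 ≈ -4257.2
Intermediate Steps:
B = -13/9 (B = -26/18 = -26*1/18 = -13/9 ≈ -1.4444)
n(h) = 2*h/(-6 + h) (n(h) = (2*h)/(-6 + h) = 2*h/(-6 + h))
m(Q, C) = -91/9 - 14*C/(-6 + C) (m(Q, C) = 7*(-13/9 - 2*C/(-6 + C)) = -91/9 - 14*C/(-6 + C))
98801/m(o(-3, -4) - 77, -87) = 98801/((7*(78 - 31*(-87))/(9*(-6 - 87)))) = 98801/(((7/9)*(78 + 2697)/(-93))) = 98801/(((7/9)*(-1/93)*2775)) = 98801/(-6475/279) = 98801*(-279/6475) = -27565479/6475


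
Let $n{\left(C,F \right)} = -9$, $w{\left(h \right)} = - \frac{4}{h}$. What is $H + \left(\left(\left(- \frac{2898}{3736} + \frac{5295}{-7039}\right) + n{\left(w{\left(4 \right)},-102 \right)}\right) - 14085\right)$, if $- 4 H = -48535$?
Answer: $- \frac{6448781926}{3287213} \approx -1961.8$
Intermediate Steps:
$H = \frac{48535}{4}$ ($H = \left(- \frac{1}{4}\right) \left(-48535\right) = \frac{48535}{4} \approx 12134.0$)
$H + \left(\left(\left(- \frac{2898}{3736} + \frac{5295}{-7039}\right) + n{\left(w{\left(4 \right)},-102 \right)}\right) - 14085\right) = \frac{48535}{4} + \left(\left(\left(- \frac{2898}{3736} + \frac{5295}{-7039}\right) - 9\right) - 14085\right) = \frac{48535}{4} + \left(\left(\left(\left(-2898\right) \frac{1}{3736} + 5295 \left(- \frac{1}{7039}\right)\right) - 9\right) - 14085\right) = \frac{48535}{4} - \frac{185340010659}{13148852} = - \frac{6448781926}{3287213}$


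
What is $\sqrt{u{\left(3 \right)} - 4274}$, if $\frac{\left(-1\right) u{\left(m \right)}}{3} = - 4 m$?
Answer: $i \sqrt{4238} \approx 65.1 i$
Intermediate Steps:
$u{\left(m \right)} = 12 m$ ($u{\left(m \right)} = - 3 \left(- 4 m\right) = 12 m$)
$\sqrt{u{\left(3 \right)} - 4274} = \sqrt{12 \cdot 3 - 4274} = \sqrt{36 - 4274} = \sqrt{-4238} = i \sqrt{4238}$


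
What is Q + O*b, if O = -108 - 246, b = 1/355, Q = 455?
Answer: 161171/355 ≈ 454.00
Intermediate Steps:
b = 1/355 ≈ 0.0028169
O = -354
Q + O*b = 455 - 354*1/355 = 455 - 354/355 = 161171/355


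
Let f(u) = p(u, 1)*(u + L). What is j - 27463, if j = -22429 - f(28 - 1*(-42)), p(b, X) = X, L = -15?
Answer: -49947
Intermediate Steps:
f(u) = -15 + u (f(u) = 1*(u - 15) = 1*(-15 + u) = -15 + u)
j = -22484 (j = -22429 - (-15 + (28 - 1*(-42))) = -22429 - (-15 + (28 + 42)) = -22429 - (-15 + 70) = -22429 - 1*55 = -22429 - 55 = -22484)
j - 27463 = -22484 - 27463 = -49947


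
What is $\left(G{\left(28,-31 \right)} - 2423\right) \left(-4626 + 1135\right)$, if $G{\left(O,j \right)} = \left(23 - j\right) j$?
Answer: $14302627$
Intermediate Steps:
$G{\left(O,j \right)} = j \left(23 - j\right)$
$\left(G{\left(28,-31 \right)} - 2423\right) \left(-4626 + 1135\right) = \left(- 31 \left(23 - -31\right) - 2423\right) \left(-4626 + 1135\right) = \left(- 31 \left(23 + 31\right) - 2423\right) \left(-3491\right) = \left(\left(-31\right) 54 - 2423\right) \left(-3491\right) = \left(-1674 - 2423\right) \left(-3491\right) = \left(-4097\right) \left(-3491\right) = 14302627$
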